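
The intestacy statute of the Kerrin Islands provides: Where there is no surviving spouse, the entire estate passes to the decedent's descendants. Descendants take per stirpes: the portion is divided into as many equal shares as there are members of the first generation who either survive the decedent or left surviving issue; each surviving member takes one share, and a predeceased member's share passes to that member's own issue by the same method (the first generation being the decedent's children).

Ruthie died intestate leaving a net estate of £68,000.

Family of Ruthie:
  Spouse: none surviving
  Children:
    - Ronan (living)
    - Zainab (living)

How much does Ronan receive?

The entire £68,000 passes to the descendants.
That amount (£68,000) is divided into 2 shares of £34,000: Ronan and Zainab each take £34,000.

Ronan receives £34,000.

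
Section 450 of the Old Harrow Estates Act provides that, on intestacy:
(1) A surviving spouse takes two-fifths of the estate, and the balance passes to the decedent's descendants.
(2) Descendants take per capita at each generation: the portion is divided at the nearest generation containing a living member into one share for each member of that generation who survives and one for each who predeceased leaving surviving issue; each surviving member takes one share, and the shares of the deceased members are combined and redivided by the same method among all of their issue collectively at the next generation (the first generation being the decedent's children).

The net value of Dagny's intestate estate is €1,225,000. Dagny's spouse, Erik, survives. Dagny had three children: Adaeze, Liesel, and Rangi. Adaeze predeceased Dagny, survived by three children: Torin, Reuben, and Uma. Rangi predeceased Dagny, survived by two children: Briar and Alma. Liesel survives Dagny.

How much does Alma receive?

Erik takes two-fifths of €1,225,000 = €490,000. The remaining €735,000 passes to the descendants.
The descendants' portion (€735,000) is divided at the children's generation into 3 shares of €245,000. Liesel takes €245,000. The 2 shares of the deceased (Adaeze and Rangi) are combined into a pool of €490,000.
That pool (€490,000) is divided at the grandchildren's generation equally among Torin, Reuben, Uma, Briar, and Alma: €98,000 each.

Alma receives €98,000.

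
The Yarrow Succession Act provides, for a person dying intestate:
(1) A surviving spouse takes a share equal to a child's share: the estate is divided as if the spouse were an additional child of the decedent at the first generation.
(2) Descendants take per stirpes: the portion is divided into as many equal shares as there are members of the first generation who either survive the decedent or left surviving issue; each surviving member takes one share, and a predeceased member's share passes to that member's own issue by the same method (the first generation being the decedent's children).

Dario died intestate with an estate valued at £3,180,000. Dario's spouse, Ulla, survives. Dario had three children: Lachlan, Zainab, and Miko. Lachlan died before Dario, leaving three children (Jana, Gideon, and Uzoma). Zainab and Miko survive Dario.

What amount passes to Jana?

Jana receives £265,000.

The spouse counts as an additional share at the children's level, so there are 4 primary shares of £795,000. Ulla takes one such share (£795,000).
The children's combined portion (£2,385,000) is divided into 3 shares of £795,000: Zainab and Miko each take £795,000; Lachlan's £795,000 share passes to Lachlan's issue.
Lachlan's share (£795,000) is divided into 3 shares of £265,000: Jana, Gideon, and Uzoma each take £265,000.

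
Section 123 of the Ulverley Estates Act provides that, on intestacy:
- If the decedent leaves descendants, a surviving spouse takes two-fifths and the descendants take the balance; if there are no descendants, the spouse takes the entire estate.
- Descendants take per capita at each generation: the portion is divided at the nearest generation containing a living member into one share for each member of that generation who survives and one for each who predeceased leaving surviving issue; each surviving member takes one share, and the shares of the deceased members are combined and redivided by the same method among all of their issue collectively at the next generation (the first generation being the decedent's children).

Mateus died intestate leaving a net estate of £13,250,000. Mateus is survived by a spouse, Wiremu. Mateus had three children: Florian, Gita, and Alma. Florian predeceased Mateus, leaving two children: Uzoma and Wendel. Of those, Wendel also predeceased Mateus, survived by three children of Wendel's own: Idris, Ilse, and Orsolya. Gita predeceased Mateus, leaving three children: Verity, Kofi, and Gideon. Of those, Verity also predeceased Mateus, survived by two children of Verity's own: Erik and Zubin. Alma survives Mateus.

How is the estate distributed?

Wiremu: £5,300,000; Uzoma: £1,060,000; Idris: £424,000; Ilse: £424,000; Orsolya: £424,000; Erik: £424,000; Zubin: £424,000; Kofi: £1,060,000; Gideon: £1,060,000; Alma: £2,650,000

Wiremu takes two-fifths of £13,250,000 = £5,300,000. The remaining £7,950,000 passes to the descendants.
The descendants' portion (£7,950,000) is divided at the children's generation into 3 shares of £2,650,000. Alma takes £2,650,000. The 2 shares of the deceased (Florian and Gita) are combined into a pool of £5,300,000.
That pool (£5,300,000) is divided at the grandchildren's generation into 5 shares of £1,060,000. Uzoma, Kofi, and Gideon each take £1,060,000. The 2 shares of the deceased (Wendel and Verity) are combined into a pool of £2,120,000.
That pool (£2,120,000) is divided at the great-grandchildren's generation equally among Idris, Ilse, Orsolya, Erik, and Zubin: £424,000 each.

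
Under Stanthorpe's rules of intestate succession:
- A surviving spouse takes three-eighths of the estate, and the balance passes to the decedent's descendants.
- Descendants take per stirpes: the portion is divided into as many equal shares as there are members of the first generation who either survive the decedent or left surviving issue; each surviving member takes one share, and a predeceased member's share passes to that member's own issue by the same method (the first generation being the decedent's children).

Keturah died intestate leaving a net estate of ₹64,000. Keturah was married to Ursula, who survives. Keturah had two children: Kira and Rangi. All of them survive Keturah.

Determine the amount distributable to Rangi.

Rangi receives ₹20,000.

Ursula takes three-eighths of ₹64,000 = ₹24,000. The remaining ₹40,000 passes to the descendants.
The descendants' portion (₹40,000) is divided into 2 shares of ₹20,000: Kira and Rangi each take ₹20,000.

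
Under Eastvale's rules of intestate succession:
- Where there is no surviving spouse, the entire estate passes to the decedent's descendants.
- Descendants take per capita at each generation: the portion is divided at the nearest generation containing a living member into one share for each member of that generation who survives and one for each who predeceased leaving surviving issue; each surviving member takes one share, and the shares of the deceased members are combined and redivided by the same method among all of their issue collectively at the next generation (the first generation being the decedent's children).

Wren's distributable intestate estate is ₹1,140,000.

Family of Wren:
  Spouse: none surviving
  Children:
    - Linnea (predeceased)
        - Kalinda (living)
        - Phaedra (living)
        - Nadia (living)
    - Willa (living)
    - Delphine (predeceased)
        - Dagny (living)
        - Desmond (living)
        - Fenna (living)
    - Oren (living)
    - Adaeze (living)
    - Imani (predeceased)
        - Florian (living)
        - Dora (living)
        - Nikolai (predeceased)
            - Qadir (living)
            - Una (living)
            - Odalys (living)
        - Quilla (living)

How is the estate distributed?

Kalinda: ₹57,000; Phaedra: ₹57,000; Nadia: ₹57,000; Willa: ₹190,000; Dagny: ₹57,000; Desmond: ₹57,000; Fenna: ₹57,000; Oren: ₹190,000; Adaeze: ₹190,000; Florian: ₹57,000; Dora: ₹57,000; Qadir: ₹19,000; Una: ₹19,000; Odalys: ₹19,000; Quilla: ₹57,000

The entire ₹1,140,000 passes to the descendants.
That amount (₹1,140,000) is divided at the children's generation into 6 shares of ₹190,000. Willa, Oren, and Adaeze each take ₹190,000. The 3 shares of the deceased (Linnea, Delphine, and Imani) are combined into a pool of ₹570,000.
That pool (₹570,000) is divided at the grandchildren's generation into 10 shares of ₹57,000. Kalinda, Phaedra, Nadia, Dagny, Desmond, Fenna, Florian, Dora, and Quilla each take ₹57,000. The remaining share for the deceased Nikolai (₹57,000) is carried to the next generation.
That pool (₹57,000) is divided at the great-grandchildren's generation equally among Qadir, Una, and Odalys: ₹19,000 each.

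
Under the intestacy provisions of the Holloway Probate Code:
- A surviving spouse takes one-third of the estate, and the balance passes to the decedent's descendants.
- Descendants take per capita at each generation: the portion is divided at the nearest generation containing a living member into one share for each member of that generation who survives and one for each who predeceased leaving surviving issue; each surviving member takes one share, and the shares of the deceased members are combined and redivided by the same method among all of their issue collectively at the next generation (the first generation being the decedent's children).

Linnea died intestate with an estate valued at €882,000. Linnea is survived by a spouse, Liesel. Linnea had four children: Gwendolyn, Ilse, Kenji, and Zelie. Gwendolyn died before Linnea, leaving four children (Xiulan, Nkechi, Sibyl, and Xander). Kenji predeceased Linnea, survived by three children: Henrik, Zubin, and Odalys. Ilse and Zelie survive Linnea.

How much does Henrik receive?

Liesel takes one-third of €882,000 = €294,000. The remaining €588,000 passes to the descendants.
The descendants' portion (€588,000) is divided at the children's generation into 4 shares of €147,000. Ilse and Zelie each take €147,000. The 2 shares of the deceased (Gwendolyn and Kenji) are combined into a pool of €294,000.
That pool (€294,000) is divided at the grandchildren's generation equally among Xiulan, Nkechi, Sibyl, Xander, Henrik, Zubin, and Odalys: €42,000 each.

Henrik receives €42,000.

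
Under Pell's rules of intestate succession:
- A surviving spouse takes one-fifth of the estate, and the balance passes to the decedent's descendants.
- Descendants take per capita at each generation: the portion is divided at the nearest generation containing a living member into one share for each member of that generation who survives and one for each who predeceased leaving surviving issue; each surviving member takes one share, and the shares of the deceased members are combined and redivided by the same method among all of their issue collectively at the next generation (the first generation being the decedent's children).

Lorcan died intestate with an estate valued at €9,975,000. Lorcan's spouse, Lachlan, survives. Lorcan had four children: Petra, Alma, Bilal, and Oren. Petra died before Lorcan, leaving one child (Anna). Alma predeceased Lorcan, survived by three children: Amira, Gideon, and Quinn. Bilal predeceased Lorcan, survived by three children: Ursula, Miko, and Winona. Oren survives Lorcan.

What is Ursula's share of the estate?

Lachlan takes one-fifth of €9,975,000 = €1,995,000. The remaining €7,980,000 passes to the descendants.
The descendants' portion (€7,980,000) is divided at the children's generation into 4 shares of €1,995,000. Oren takes €1,995,000. The 3 shares of the deceased (Petra, Alma, and Bilal) are combined into a pool of €5,985,000.
That pool (€5,985,000) is divided at the grandchildren's generation equally among Anna, Amira, Gideon, Quinn, Ursula, Miko, and Winona: €855,000 each.

Ursula receives €855,000.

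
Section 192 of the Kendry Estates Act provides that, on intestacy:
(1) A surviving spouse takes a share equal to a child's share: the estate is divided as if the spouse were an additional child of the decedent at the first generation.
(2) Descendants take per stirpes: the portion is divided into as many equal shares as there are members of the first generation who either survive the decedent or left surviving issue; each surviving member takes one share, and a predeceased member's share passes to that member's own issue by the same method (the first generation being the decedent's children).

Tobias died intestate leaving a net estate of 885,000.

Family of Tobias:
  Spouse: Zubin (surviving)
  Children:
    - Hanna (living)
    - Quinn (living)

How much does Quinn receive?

Quinn receives 295,000.

The spouse counts as an additional share at the children's level, so there are 3 primary shares of 295,000. Zubin takes one such share (295,000).
The children's combined portion (590,000) is divided into 2 shares of 295,000: Hanna and Quinn each take 295,000.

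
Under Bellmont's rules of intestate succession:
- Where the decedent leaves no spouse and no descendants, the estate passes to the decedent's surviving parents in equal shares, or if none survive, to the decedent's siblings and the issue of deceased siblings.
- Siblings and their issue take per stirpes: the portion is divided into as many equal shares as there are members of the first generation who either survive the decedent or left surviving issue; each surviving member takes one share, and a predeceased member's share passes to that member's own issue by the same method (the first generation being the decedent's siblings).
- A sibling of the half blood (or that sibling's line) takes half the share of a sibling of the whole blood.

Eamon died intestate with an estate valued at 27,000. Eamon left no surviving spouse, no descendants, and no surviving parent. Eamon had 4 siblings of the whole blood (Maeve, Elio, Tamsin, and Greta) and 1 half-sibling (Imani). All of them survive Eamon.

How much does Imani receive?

The entire 27,000 passes to the siblings and their issue.
Counting each half-blood sibling's line as half a unit, there are 9/2 units in 27,000, so one unit is 6,000. Whole-blood lines (Maeve, Elio, Tamsin, and Greta) take 6,000 each; half-blood lines (Imani) take 3,000 each.

Imani receives 3,000.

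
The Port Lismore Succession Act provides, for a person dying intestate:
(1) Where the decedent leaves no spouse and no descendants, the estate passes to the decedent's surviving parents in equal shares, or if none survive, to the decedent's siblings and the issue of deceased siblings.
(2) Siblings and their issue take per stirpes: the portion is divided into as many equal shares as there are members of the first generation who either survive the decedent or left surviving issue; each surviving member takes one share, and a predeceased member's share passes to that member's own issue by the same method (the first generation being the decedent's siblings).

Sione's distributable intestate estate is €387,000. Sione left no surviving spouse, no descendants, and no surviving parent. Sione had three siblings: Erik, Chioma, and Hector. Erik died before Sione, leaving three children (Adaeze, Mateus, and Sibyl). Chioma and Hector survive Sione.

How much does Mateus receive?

Mateus receives €43,000.

The entire €387,000 passes to the siblings and their issue.
That amount (€387,000) is divided into 3 shares of €129,000: Chioma and Hector each take €129,000; Erik's €129,000 share passes to Erik's issue.
Erik's share (€129,000) is divided into 3 shares of €43,000: Adaeze, Mateus, and Sibyl each take €43,000.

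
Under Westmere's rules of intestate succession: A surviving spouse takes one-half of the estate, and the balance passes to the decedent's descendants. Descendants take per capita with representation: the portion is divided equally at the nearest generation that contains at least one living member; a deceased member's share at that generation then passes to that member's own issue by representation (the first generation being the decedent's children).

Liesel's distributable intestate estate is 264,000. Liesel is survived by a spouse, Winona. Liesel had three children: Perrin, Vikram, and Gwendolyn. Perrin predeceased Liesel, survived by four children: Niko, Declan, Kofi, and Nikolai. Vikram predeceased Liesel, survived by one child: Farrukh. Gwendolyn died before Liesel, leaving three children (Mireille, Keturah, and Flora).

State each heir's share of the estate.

Winona: 132,000; Niko: 16,500; Declan: 16,500; Kofi: 16,500; Nikolai: 16,500; Farrukh: 16,500; Mireille: 16,500; Keturah: 16,500; Flora: 16,500

Winona takes one-half of 264,000 = 132,000. The remaining 132,000 passes to the descendants.
No child survives, so the initial division is made at the grandchildren's generation.
The descendants' portion (132,000) is divided into 8 shares of 16,500: Niko, Declan, Kofi, Nikolai, Farrukh, Mireille, Keturah, and Flora each take 16,500.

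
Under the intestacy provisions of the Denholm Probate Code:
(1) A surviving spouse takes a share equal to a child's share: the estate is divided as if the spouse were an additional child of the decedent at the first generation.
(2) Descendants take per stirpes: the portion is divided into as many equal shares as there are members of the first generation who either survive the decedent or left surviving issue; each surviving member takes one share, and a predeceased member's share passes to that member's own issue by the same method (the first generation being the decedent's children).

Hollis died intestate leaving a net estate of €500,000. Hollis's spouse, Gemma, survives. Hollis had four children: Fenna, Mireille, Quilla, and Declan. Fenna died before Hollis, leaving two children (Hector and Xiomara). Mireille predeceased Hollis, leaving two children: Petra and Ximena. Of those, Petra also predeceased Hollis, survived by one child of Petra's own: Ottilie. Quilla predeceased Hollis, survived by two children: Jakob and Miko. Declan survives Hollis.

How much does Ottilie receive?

Ottilie receives €50,000.

The spouse counts as an additional share at the children's level, so there are 5 primary shares of €100,000. Gemma takes one such share (€100,000).
The children's combined portion (€400,000) is divided into 4 shares of €100,000: Declan takes €100,000; Fenna's €100,000 share passes to Fenna's issue; Mireille's €100,000 share passes to Mireille's issue; Quilla's €100,000 share passes to Quilla's issue.
Fenna's share (€100,000) is divided into 2 shares of €50,000: Hector and Xiomara each take €50,000.
Mireille's share (€100,000) is divided into 2 shares of €50,000: Ximena takes €50,000; Petra's €50,000 share passes to Petra's issue.
Petra's share (€50,000) passes entirely to Ottilie.
Quilla's share (€100,000) is divided into 2 shares of €50,000: Jakob and Miko each take €50,000.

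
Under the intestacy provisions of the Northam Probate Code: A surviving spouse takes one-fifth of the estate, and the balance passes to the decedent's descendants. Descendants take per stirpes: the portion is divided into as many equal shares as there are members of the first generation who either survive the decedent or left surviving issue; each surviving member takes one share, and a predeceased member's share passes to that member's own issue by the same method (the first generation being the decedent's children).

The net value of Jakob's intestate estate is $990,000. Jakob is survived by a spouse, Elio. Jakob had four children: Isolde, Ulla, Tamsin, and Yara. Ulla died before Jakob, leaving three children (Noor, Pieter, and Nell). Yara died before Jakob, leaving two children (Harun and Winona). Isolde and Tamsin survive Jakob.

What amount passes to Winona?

Winona receives $99,000.

Elio takes one-fifth of $990,000 = $198,000. The remaining $792,000 passes to the descendants.
The descendants' portion ($792,000) is divided into 4 shares of $198,000: Isolde and Tamsin each take $198,000; Ulla's $198,000 share passes to Ulla's issue; Yara's $198,000 share passes to Yara's issue.
Ulla's share ($198,000) is divided into 3 shares of $66,000: Noor, Pieter, and Nell each take $66,000.
Yara's share ($198,000) is divided into 2 shares of $99,000: Harun and Winona each take $99,000.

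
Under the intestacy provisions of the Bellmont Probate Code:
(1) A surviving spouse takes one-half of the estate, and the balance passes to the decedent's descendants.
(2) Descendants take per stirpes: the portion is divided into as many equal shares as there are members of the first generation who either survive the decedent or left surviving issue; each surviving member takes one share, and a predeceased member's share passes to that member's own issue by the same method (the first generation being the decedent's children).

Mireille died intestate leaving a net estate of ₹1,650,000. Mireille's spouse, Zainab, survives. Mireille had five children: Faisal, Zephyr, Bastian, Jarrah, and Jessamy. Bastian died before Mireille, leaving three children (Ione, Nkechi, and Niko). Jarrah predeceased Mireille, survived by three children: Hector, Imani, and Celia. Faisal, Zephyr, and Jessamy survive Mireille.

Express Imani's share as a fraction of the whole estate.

Imani receives 1/30 of the estate.

Zainab takes one-half of ₹1,650,000 = ₹825,000. The remaining ₹825,000 passes to the descendants.
The descendants' portion (₹825,000) is divided into 5 shares of ₹165,000: Faisal, Zephyr, and Jessamy each take ₹165,000; Bastian's ₹165,000 share passes to Bastian's issue; Jarrah's ₹165,000 share passes to Jarrah's issue.
Bastian's share (₹165,000) is divided into 3 shares of ₹55,000: Ione, Nkechi, and Niko each take ₹55,000.
Jarrah's share (₹165,000) is divided into 3 shares of ₹55,000: Hector, Imani, and Celia each take ₹55,000.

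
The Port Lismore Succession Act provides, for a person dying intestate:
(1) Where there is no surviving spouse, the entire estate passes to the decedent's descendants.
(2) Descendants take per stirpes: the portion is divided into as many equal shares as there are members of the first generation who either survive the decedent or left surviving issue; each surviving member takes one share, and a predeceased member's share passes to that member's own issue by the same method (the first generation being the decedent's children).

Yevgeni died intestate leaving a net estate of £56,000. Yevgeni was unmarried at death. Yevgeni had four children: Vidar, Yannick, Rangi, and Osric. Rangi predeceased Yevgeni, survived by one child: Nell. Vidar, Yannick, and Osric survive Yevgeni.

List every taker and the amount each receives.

Vidar: £14,000; Yannick: £14,000; Nell: £14,000; Osric: £14,000

The entire £56,000 passes to the descendants.
That amount (£56,000) is divided into 4 shares of £14,000: Vidar, Yannick, and Osric each take £14,000; Rangi's £14,000 share passes to Rangi's issue.
Rangi's share (£14,000) passes entirely to Nell.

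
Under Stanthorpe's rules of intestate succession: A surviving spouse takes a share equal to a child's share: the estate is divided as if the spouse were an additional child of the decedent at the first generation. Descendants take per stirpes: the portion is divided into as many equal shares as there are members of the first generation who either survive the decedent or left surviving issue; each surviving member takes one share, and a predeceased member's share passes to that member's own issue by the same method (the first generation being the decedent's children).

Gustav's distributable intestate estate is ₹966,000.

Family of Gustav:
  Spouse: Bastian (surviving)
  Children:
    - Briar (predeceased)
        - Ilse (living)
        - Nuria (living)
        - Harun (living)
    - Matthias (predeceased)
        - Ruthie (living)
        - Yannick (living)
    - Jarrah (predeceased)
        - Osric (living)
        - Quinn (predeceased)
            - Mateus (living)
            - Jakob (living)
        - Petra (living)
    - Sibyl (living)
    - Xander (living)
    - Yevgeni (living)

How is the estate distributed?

Bastian: ₹138,000; Ilse: ₹46,000; Nuria: ₹46,000; Harun: ₹46,000; Ruthie: ₹69,000; Yannick: ₹69,000; Osric: ₹46,000; Mateus: ₹23,000; Jakob: ₹23,000; Petra: ₹46,000; Sibyl: ₹138,000; Xander: ₹138,000; Yevgeni: ₹138,000

The spouse counts as an additional share at the children's level, so there are 7 primary shares of ₹138,000. Bastian takes one such share (₹138,000).
The children's combined portion (₹828,000) is divided into 6 shares of ₹138,000: Sibyl, Xander, and Yevgeni each take ₹138,000; Briar's ₹138,000 share passes to Briar's issue; Matthias's ₹138,000 share passes to Matthias's issue; Jarrah's ₹138,000 share passes to Jarrah's issue.
Briar's share (₹138,000) is divided into 3 shares of ₹46,000: Ilse, Nuria, and Harun each take ₹46,000.
Matthias's share (₹138,000) is divided into 2 shares of ₹69,000: Ruthie and Yannick each take ₹69,000.
Jarrah's share (₹138,000) is divided into 3 shares of ₹46,000: Osric and Petra each take ₹46,000; Quinn's ₹46,000 share passes to Quinn's issue.
Quinn's share (₹46,000) is divided into 2 shares of ₹23,000: Mateus and Jakob each take ₹23,000.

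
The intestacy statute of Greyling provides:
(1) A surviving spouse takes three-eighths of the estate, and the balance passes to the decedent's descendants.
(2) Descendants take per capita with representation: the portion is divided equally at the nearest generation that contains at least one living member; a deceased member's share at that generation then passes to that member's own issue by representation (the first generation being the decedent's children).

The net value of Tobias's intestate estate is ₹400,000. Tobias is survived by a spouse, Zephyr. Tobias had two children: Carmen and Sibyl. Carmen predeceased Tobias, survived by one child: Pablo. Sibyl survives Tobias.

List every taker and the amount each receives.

Zephyr takes three-eighths of ₹400,000 = ₹150,000. The remaining ₹250,000 passes to the descendants.
The descendants' portion (₹250,000) is divided into 2 shares of ₹125,000: Sibyl takes ₹125,000; Carmen's ₹125,000 share passes to Carmen's issue.
Carmen's share (₹125,000) passes entirely to Pablo.

Zephyr: ₹150,000; Pablo: ₹125,000; Sibyl: ₹125,000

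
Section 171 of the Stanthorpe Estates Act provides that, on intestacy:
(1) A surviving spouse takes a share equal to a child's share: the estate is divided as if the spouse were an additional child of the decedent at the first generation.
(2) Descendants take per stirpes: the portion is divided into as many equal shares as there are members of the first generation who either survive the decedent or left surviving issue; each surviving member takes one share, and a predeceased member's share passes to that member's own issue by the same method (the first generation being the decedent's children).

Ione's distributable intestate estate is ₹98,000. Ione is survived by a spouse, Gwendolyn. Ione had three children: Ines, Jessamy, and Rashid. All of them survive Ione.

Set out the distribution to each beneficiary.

Gwendolyn: ₹24,500; Ines: ₹24,500; Jessamy: ₹24,500; Rashid: ₹24,500

The spouse counts as an additional share at the children's level, so there are 4 primary shares of ₹24,500. Gwendolyn takes one such share (₹24,500).
The children's combined portion (₹73,500) is divided into 3 shares of ₹24,500: Ines, Jessamy, and Rashid each take ₹24,500.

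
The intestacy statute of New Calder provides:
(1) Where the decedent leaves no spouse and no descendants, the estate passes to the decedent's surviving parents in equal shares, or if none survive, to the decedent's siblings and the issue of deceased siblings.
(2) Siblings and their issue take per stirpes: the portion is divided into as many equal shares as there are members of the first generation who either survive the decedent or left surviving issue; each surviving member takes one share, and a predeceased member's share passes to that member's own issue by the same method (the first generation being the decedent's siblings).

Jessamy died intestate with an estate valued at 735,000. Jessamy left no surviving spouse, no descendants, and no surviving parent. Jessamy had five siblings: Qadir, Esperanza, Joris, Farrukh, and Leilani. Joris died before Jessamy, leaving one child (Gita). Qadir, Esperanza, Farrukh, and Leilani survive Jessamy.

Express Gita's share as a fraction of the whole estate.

The entire 735,000 passes to the siblings and their issue.
That amount (735,000) is divided into 5 shares of 147,000: Qadir, Esperanza, Farrukh, and Leilani each take 147,000; Joris's 147,000 share passes to Joris's issue.
Joris's share (147,000) passes entirely to Gita.

Gita receives 1/5 of the estate.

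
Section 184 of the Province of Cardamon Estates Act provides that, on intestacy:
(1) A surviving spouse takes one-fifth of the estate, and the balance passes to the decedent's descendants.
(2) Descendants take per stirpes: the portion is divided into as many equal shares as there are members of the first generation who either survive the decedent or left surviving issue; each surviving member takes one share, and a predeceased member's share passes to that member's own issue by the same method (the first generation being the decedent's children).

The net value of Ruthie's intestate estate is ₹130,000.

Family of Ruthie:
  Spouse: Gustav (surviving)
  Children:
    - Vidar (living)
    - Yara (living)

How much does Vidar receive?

Gustav takes one-fifth of ₹130,000 = ₹26,000. The remaining ₹104,000 passes to the descendants.
The descendants' portion (₹104,000) is divided into 2 shares of ₹52,000: Vidar and Yara each take ₹52,000.

Vidar receives ₹52,000.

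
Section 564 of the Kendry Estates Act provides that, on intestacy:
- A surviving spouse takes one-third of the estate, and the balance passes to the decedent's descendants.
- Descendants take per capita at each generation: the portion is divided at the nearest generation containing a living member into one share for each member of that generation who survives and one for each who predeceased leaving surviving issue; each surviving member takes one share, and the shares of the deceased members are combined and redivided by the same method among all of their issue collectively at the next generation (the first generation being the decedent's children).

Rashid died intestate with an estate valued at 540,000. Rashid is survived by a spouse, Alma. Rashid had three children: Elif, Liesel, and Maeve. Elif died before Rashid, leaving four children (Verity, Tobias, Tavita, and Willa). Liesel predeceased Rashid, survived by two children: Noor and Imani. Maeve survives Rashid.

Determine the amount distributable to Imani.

Imani receives 40,000.

Alma takes one-third of 540,000 = 180,000. The remaining 360,000 passes to the descendants.
The descendants' portion (360,000) is divided at the children's generation into 3 shares of 120,000. Maeve takes 120,000. The 2 shares of the deceased (Elif and Liesel) are combined into a pool of 240,000.
That pool (240,000) is divided at the grandchildren's generation equally among Verity, Tobias, Tavita, Willa, Noor, and Imani: 40,000 each.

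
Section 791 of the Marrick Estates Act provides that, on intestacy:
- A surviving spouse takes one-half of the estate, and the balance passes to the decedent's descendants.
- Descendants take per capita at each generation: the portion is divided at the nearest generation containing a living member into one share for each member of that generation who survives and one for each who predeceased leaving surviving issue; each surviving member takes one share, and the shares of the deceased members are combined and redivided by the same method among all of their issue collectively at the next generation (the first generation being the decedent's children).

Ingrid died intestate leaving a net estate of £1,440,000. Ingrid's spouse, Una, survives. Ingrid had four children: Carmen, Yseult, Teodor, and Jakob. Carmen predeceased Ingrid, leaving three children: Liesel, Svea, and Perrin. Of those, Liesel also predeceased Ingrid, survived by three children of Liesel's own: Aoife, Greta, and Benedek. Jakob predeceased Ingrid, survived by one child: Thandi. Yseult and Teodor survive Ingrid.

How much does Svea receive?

Una takes one-half of £1,440,000 = £720,000. The remaining £720,000 passes to the descendants.
The descendants' portion (£720,000) is divided at the children's generation into 4 shares of £180,000. Yseult and Teodor each take £180,000. The 2 shares of the deceased (Carmen and Jakob) are combined into a pool of £360,000.
That pool (£360,000) is divided at the grandchildren's generation into 4 shares of £90,000. Svea, Perrin, and Thandi each take £90,000. The remaining share for the deceased Liesel (£90,000) is carried to the next generation.
That pool (£90,000) is divided at the great-grandchildren's generation equally among Aoife, Greta, and Benedek: £30,000 each.

Svea receives £90,000.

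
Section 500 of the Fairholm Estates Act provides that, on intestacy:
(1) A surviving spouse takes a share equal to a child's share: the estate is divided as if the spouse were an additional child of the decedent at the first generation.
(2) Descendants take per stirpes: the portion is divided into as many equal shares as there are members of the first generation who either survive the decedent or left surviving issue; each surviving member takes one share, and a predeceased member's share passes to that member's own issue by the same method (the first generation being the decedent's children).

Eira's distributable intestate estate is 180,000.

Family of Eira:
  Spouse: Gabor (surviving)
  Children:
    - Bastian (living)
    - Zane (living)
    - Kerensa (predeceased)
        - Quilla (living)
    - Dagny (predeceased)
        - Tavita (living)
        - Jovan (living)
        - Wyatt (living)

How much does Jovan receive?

The spouse counts as an additional share at the children's level, so there are 5 primary shares of 36,000. Gabor takes one such share (36,000).
The children's combined portion (144,000) is divided into 4 shares of 36,000: Bastian and Zane each take 36,000; Kerensa's 36,000 share passes to Kerensa's issue; Dagny's 36,000 share passes to Dagny's issue.
Kerensa's share (36,000) passes entirely to Quilla.
Dagny's share (36,000) is divided into 3 shares of 12,000: Tavita, Jovan, and Wyatt each take 12,000.

Jovan receives 12,000.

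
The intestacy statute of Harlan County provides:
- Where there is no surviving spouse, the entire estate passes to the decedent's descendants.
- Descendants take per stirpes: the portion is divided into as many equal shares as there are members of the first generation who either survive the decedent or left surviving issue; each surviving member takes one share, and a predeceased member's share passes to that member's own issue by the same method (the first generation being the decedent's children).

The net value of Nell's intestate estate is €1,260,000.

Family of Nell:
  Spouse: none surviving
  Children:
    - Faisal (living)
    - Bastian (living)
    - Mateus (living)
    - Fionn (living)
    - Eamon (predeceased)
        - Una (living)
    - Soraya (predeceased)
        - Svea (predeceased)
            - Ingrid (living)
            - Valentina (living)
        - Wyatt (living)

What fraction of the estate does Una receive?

The entire €1,260,000 passes to the descendants.
That amount (€1,260,000) is divided into 6 shares of €210,000: Faisal, Bastian, Mateus, and Fionn each take €210,000; Eamon's €210,000 share passes to Eamon's issue; Soraya's €210,000 share passes to Soraya's issue.
Eamon's share (€210,000) passes entirely to Una.
Soraya's share (€210,000) is divided into 2 shares of €105,000: Wyatt takes €105,000; Svea's €105,000 share passes to Svea's issue.
Svea's share (€105,000) is divided into 2 shares of €52,500: Ingrid and Valentina each take €52,500.

Una receives 1/6 of the estate.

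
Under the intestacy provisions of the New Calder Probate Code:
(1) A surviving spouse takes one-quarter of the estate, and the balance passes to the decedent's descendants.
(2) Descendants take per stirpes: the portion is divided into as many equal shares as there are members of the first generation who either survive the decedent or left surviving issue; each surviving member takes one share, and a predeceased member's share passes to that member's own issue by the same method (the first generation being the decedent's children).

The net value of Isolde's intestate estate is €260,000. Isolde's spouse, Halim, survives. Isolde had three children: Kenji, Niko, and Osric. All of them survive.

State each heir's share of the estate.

Halim takes one-quarter of €260,000 = €65,000. The remaining €195,000 passes to the descendants.
The descendants' portion (€195,000) is divided into 3 shares of €65,000: Kenji, Niko, and Osric each take €65,000.

Halim: €65,000; Kenji: €65,000; Niko: €65,000; Osric: €65,000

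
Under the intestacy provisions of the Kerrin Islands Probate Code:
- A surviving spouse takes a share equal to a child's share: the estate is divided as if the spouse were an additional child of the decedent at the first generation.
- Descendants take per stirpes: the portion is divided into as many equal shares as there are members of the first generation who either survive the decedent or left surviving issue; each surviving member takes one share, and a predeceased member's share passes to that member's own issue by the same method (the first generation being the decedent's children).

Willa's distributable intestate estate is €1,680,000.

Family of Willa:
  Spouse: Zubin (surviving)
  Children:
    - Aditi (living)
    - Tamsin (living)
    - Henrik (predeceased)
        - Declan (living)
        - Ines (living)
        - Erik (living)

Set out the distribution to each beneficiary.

The spouse counts as an additional share at the children's level, so there are 4 primary shares of €420,000. Zubin takes one such share (€420,000).
The children's combined portion (€1,260,000) is divided into 3 shares of €420,000: Aditi and Tamsin each take €420,000; Henrik's €420,000 share passes to Henrik's issue.
Henrik's share (€420,000) is divided into 3 shares of €140,000: Declan, Ines, and Erik each take €140,000.

Zubin: €420,000; Aditi: €420,000; Tamsin: €420,000; Declan: €140,000; Ines: €140,000; Erik: €140,000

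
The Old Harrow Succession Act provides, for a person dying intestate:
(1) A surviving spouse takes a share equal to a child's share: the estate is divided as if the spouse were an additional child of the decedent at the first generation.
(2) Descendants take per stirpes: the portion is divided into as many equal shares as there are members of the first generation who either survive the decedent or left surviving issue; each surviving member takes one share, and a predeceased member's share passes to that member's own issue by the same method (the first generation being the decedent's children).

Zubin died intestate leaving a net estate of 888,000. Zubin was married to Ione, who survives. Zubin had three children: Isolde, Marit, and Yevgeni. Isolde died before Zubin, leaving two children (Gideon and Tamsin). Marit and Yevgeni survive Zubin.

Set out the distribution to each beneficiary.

The spouse counts as an additional share at the children's level, so there are 4 primary shares of 222,000. Ione takes one such share (222,000).
The children's combined portion (666,000) is divided into 3 shares of 222,000: Marit and Yevgeni each take 222,000; Isolde's 222,000 share passes to Isolde's issue.
Isolde's share (222,000) is divided into 2 shares of 111,000: Gideon and Tamsin each take 111,000.

Ione: 222,000; Gideon: 111,000; Tamsin: 111,000; Marit: 222,000; Yevgeni: 222,000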